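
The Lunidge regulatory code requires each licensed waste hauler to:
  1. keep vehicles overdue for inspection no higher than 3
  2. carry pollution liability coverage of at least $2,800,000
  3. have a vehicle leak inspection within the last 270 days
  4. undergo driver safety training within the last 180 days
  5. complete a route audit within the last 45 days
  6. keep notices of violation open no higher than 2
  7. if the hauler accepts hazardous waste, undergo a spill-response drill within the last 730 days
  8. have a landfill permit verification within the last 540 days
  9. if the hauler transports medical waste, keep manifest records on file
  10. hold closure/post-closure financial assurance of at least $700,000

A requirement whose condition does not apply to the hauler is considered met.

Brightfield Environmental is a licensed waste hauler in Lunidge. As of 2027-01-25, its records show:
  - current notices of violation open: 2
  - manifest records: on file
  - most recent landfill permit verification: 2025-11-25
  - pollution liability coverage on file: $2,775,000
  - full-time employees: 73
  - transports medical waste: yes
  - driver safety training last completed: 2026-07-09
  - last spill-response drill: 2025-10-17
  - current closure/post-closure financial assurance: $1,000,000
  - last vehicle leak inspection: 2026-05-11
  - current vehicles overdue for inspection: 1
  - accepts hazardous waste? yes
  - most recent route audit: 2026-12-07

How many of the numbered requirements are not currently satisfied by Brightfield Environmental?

1. vehicles overdue for inspection 1 ≤ 3 → met
2. pollution liability coverage $2,775,000 < $2,800,000 → not met
3. vehicle leak inspection 259 days ago vs limit 270 → met
4. driver safety training 200 days ago vs limit 180 → not met
5. route audit 49 days ago vs limit 45 → not met
6. notices of violation open 2 ≤ 2 → met
7. condition 'accepts hazardous waste' holds; spill-response drill 465 days ago vs limit 730 → met
8. landfill permit verification 426 days ago vs limit 540 → met
9. condition 'transports medical waste' holds; manifest records present → met
10. closure/post-closure financial assurance $1,000,000 ≥ $700,000 → met
Not met: 3 of 10

3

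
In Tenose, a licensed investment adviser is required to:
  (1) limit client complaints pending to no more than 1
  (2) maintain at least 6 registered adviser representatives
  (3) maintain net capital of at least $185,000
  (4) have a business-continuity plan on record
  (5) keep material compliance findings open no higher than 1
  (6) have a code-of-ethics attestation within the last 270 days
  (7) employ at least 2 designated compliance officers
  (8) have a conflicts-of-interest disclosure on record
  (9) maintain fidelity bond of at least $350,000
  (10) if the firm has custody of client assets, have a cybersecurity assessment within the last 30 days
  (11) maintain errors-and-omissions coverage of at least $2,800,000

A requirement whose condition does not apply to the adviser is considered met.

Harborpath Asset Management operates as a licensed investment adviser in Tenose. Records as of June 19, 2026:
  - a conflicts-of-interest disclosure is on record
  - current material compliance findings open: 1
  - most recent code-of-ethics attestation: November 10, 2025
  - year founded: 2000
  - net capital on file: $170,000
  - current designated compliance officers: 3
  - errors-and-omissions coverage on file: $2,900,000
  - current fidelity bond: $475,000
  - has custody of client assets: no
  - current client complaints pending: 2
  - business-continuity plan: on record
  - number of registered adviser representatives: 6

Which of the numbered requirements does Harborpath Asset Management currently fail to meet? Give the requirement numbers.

1. client complaints pending 2 > 1 → not met
2. registered adviser representatives 6 ≥ 6 → met
3. net capital $170,000 < $185,000 → not met
4. business-continuity plan present → met
5. material compliance findings open 1 ≤ 1 → met
6. code-of-ethics attestation 221 days ago vs limit 270 → met
7. designated compliance officers 3 ≥ 2 → met
8. conflicts-of-interest disclosure present → met
9. fidelity bond $475,000 ≥ $350,000 → met
10. condition 'has custody of client assets' does not hold → requirement n/a → met
11. errors-and-omissions coverage $2,900,000 ≥ $2,800,000 → met
Not met: 1, 3

1, 3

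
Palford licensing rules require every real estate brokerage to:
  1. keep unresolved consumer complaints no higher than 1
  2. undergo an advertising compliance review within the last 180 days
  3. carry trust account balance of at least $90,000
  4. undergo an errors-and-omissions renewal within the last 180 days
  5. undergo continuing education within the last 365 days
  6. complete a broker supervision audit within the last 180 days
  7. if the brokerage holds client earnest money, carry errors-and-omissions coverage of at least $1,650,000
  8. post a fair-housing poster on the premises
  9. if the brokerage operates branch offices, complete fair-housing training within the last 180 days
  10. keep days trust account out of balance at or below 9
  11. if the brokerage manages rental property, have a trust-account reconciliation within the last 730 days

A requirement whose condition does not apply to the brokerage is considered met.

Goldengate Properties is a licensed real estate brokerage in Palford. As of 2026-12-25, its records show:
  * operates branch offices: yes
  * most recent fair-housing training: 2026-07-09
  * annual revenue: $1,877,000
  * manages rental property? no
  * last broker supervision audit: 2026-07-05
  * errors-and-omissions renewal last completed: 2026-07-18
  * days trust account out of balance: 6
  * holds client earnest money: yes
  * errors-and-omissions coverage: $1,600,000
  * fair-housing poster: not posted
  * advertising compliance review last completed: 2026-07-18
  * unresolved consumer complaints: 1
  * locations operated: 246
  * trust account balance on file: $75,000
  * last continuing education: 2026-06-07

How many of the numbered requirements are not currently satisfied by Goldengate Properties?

3

1. unresolved consumer complaints 1 ≤ 1 → met
2. advertising compliance review 160 days ago vs limit 180 → met
3. trust account balance $75,000 < $90,000 → not met
4. errors-and-omissions renewal 160 days ago vs limit 180 → met
5. continuing education 201 days ago vs limit 365 → met
6. broker supervision audit 173 days ago vs limit 180 → met
7. condition 'holds client earnest money' holds; errors-and-omissions coverage $1,600,000 < $1,650,000 → not met
8. fair-housing poster absent → not met
9. condition 'operates branch offices' holds; fair-housing training 169 days ago vs limit 180 → met
10. days trust account out of balance 6 ≤ 9 → met
11. condition 'manages rental property' does not hold → requirement n/a → met
Not met: 3 of 11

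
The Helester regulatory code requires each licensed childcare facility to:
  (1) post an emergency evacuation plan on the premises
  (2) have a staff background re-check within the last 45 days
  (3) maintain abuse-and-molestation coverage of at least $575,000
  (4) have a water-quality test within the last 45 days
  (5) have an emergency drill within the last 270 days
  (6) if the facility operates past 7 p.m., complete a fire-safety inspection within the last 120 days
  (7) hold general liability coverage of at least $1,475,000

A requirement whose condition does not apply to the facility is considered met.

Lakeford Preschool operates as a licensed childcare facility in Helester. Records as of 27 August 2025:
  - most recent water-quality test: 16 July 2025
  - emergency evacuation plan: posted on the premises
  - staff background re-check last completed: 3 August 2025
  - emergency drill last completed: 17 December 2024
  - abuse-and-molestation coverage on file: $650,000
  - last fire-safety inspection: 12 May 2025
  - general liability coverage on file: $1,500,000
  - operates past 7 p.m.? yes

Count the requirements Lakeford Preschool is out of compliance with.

0

1. emergency evacuation plan present → met
2. staff background re-check 24 days ago vs limit 45 → met
3. abuse-and-molestation coverage $650,000 ≥ $575,000 → met
4. water-quality test 42 days ago vs limit 45 → met
5. emergency drill 253 days ago vs limit 270 → met
6. condition 'operates past 7 p.m.' holds; fire-safety inspection 107 days ago vs limit 120 → met
7. general liability coverage $1,500,000 ≥ $1,475,000 → met
Not met: 0 of 7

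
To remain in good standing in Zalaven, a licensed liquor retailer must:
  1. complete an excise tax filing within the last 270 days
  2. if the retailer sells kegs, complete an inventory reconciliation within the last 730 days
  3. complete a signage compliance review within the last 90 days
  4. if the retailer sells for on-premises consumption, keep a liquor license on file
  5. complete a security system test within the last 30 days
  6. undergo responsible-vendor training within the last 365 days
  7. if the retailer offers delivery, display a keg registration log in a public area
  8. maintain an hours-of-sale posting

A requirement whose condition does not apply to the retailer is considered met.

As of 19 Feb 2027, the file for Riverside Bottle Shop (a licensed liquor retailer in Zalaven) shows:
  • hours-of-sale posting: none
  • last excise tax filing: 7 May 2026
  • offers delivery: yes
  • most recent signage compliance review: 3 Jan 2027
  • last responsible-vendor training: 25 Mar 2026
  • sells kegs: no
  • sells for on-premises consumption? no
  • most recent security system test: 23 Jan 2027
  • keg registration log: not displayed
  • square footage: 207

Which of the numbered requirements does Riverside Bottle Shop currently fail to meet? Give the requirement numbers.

1, 7, 8

1. excise tax filing 288 days ago vs limit 270 → not met
2. condition 'sells kegs' does not hold → requirement n/a → met
3. signage compliance review 47 days ago vs limit 90 → met
4. condition 'sells for on-premises consumption' does not hold → requirement n/a → met
5. security system test 27 days ago vs limit 30 → met
6. responsible-vendor training 331 days ago vs limit 365 → met
7. condition 'offers delivery' holds; keg registration log absent → not met
8. hours-of-sale posting absent → not met
Not met: 1, 7, 8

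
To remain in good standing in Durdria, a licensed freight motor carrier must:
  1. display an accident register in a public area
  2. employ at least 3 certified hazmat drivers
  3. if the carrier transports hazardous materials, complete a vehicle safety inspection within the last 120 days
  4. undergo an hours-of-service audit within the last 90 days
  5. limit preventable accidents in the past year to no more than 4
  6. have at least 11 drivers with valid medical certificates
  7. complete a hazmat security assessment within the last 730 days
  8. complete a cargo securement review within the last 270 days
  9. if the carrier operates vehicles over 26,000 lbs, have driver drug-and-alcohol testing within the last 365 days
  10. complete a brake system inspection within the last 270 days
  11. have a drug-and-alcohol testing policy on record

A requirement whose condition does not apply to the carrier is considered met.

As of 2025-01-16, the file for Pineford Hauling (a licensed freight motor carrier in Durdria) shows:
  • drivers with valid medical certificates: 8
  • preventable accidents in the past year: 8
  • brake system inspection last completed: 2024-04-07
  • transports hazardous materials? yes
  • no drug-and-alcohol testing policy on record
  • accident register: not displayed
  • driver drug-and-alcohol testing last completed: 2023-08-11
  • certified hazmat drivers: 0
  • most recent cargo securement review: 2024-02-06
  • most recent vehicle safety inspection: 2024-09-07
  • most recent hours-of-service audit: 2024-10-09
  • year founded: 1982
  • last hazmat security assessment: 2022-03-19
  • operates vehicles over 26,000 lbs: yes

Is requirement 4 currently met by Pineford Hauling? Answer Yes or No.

4. hours-of-service audit 99 days ago vs limit 90 → not met

No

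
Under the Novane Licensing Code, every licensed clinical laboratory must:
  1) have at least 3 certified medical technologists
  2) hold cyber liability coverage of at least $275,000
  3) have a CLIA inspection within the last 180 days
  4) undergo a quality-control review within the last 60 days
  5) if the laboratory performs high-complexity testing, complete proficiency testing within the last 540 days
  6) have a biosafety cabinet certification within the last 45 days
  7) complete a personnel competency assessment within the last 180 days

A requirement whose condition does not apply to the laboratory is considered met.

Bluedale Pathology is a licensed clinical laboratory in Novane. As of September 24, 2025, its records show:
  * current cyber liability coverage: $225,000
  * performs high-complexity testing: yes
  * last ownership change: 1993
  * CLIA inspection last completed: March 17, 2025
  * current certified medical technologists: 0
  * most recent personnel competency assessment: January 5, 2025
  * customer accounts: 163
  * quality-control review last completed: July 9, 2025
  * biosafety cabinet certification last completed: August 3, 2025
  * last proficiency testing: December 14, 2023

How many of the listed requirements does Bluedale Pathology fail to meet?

1. certified medical technologists 0 < 3 → not met
2. cyber liability coverage $225,000 < $275,000 → not met
3. CLIA inspection 191 days ago vs limit 180 → not met
4. quality-control review 77 days ago vs limit 60 → not met
5. condition 'performs high-complexity testing' holds; proficiency testing 650 days ago vs limit 540 → not met
6. biosafety cabinet certification 52 days ago vs limit 45 → not met
7. personnel competency assessment 262 days ago vs limit 180 → not met
Not met: 7 of 7

7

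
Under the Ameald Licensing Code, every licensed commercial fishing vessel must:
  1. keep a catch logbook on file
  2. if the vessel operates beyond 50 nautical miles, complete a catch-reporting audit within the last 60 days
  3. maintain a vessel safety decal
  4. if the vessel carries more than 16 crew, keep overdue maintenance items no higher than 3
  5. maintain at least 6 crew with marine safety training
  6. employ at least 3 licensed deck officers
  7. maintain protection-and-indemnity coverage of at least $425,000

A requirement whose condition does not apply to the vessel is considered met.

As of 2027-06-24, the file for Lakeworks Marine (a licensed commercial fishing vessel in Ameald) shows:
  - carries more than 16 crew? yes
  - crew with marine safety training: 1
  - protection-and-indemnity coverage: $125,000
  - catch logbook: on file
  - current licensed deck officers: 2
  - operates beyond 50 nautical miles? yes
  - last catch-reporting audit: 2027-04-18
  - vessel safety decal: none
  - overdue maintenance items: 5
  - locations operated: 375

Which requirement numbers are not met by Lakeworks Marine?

2, 3, 4, 5, 6, 7

1. catch logbook present → met
2. condition 'operates beyond 50 nautical miles' holds; catch-reporting audit 67 days ago vs limit 60 → not met
3. vessel safety decal absent → not met
4. condition 'carries more than 16 crew' holds; overdue maintenance items 5 > 3 → not met
5. crew with marine safety training 1 < 6 → not met
6. licensed deck officers 2 < 3 → not met
7. protection-and-indemnity coverage $125,000 < $425,000 → not met
Not met: 2, 3, 4, 5, 6, 7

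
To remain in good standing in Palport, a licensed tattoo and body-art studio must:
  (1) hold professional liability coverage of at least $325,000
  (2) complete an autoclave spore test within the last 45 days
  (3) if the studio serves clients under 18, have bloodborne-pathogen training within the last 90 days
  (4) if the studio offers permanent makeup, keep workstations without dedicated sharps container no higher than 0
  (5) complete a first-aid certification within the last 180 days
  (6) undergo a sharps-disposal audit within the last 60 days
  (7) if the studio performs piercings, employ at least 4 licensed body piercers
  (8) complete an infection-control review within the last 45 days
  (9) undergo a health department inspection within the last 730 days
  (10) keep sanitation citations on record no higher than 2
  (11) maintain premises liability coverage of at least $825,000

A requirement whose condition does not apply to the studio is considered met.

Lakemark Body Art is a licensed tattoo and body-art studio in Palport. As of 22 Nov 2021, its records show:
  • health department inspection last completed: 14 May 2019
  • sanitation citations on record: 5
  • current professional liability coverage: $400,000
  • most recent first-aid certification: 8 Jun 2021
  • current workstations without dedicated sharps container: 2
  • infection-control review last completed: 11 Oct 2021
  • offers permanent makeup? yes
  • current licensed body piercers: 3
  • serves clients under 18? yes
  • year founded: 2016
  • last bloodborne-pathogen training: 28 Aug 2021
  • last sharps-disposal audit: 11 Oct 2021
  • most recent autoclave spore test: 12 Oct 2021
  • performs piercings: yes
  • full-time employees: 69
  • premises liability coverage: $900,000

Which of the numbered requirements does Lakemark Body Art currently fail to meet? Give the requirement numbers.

1. professional liability coverage $400,000 ≥ $325,000 → met
2. autoclave spore test 41 days ago vs limit 45 → met
3. condition 'serves clients under 18' holds; bloodborne-pathogen training 86 days ago vs limit 90 → met
4. condition 'offers permanent makeup' holds; workstations without dedicated sharps container 2 > 0 → not met
5. first-aid certification 167 days ago vs limit 180 → met
6. sharps-disposal audit 42 days ago vs limit 60 → met
7. condition 'performs piercings' holds; licensed body piercers 3 < 4 → not met
8. infection-control review 42 days ago vs limit 45 → met
9. health department inspection 923 days ago vs limit 730 → not met
10. sanitation citations on record 5 > 2 → not met
11. premises liability coverage $900,000 ≥ $825,000 → met
Not met: 4, 7, 9, 10

4, 7, 9, 10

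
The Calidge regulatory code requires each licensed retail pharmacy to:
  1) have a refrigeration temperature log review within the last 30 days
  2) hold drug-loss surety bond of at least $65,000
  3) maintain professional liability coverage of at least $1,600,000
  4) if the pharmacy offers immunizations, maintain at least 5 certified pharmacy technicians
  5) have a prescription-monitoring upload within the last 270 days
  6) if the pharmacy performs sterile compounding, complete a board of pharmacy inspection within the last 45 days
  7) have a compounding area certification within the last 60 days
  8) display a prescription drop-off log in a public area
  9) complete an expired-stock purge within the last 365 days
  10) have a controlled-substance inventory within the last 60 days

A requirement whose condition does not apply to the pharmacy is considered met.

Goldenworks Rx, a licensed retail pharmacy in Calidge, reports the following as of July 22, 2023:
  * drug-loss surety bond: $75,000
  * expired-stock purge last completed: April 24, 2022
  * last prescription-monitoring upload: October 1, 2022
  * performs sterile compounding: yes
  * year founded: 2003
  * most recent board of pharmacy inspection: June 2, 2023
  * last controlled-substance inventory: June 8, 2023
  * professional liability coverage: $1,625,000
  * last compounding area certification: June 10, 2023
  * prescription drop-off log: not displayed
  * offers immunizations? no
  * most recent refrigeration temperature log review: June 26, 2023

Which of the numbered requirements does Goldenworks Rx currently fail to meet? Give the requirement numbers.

1. refrigeration temperature log review 26 days ago vs limit 30 → met
2. drug-loss surety bond $75,000 ≥ $65,000 → met
3. professional liability coverage $1,625,000 ≥ $1,600,000 → met
4. condition 'offers immunizations' does not hold → requirement n/a → met
5. prescription-monitoring upload 294 days ago vs limit 270 → not met
6. condition 'performs sterile compounding' holds; board of pharmacy inspection 50 days ago vs limit 45 → not met
7. compounding area certification 42 days ago vs limit 60 → met
8. prescription drop-off log absent → not met
9. expired-stock purge 454 days ago vs limit 365 → not met
10. controlled-substance inventory 44 days ago vs limit 60 → met
Not met: 5, 6, 8, 9

5, 6, 8, 9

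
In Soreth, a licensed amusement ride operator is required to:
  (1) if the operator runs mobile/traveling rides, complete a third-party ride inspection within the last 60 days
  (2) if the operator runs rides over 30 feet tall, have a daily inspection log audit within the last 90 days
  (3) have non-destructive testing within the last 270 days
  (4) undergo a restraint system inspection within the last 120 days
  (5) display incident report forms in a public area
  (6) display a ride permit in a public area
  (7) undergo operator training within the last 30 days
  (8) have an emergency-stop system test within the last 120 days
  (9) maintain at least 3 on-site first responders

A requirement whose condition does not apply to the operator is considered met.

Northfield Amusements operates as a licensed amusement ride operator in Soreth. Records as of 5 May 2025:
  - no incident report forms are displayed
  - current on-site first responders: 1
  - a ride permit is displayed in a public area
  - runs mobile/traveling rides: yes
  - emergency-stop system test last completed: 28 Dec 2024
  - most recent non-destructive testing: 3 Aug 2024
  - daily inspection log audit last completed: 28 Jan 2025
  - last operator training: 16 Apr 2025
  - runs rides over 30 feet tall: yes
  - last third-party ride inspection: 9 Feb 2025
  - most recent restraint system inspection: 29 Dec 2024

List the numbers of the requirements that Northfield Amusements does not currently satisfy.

1. condition 'runs mobile/traveling rides' holds; third-party ride inspection 85 days ago vs limit 60 → not met
2. condition 'runs rides over 30 feet tall' holds; daily inspection log audit 97 days ago vs limit 90 → not met
3. non-destructive testing 275 days ago vs limit 270 → not met
4. restraint system inspection 127 days ago vs limit 120 → not met
5. incident report forms absent → not met
6. ride permit present → met
7. operator training 19 days ago vs limit 30 → met
8. emergency-stop system test 128 days ago vs limit 120 → not met
9. on-site first responders 1 < 3 → not met
Not met: 1, 2, 3, 4, 5, 8, 9

1, 2, 3, 4, 5, 8, 9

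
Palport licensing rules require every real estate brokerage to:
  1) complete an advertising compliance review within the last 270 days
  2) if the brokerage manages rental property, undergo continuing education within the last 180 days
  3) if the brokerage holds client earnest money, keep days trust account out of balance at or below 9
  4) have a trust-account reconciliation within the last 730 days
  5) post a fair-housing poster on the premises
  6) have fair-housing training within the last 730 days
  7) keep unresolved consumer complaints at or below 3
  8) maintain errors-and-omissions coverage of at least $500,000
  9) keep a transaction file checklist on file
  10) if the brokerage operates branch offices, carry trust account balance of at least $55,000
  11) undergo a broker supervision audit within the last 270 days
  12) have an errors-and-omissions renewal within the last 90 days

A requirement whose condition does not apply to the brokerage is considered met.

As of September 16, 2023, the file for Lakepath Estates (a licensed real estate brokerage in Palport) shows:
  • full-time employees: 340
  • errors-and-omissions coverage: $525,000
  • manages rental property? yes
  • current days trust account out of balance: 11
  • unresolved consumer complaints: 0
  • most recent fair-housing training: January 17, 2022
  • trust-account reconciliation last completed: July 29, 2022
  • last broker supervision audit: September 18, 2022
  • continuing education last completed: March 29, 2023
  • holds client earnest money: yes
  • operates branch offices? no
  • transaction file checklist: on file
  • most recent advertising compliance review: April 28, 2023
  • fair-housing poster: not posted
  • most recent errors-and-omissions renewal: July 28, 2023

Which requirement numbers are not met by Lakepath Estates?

3, 5, 11

1. advertising compliance review 141 days ago vs limit 270 → met
2. condition 'manages rental property' holds; continuing education 171 days ago vs limit 180 → met
3. condition 'holds client earnest money' holds; days trust account out of balance 11 > 9 → not met
4. trust-account reconciliation 414 days ago vs limit 730 → met
5. fair-housing poster absent → not met
6. fair-housing training 607 days ago vs limit 730 → met
7. unresolved consumer complaints 0 ≤ 3 → met
8. errors-and-omissions coverage $525,000 ≥ $500,000 → met
9. transaction file checklist present → met
10. condition 'operates branch offices' does not hold → requirement n/a → met
11. broker supervision audit 363 days ago vs limit 270 → not met
12. errors-and-omissions renewal 50 days ago vs limit 90 → met
Not met: 3, 5, 11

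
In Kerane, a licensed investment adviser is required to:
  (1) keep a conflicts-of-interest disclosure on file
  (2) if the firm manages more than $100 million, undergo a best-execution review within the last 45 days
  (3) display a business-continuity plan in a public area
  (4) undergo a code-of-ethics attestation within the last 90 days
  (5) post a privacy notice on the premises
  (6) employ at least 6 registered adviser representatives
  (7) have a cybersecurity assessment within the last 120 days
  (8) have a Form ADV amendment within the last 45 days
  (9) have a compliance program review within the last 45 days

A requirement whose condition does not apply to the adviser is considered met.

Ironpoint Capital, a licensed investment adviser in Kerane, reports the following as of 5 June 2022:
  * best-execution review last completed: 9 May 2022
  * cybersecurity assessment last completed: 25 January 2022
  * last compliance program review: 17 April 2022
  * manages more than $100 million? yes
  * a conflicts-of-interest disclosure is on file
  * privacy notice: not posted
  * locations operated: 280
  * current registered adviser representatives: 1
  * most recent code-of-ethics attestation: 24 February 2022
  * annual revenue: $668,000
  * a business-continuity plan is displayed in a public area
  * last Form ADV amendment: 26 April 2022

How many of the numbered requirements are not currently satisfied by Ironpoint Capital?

5

1. conflicts-of-interest disclosure present → met
2. condition 'manages more than $100 million' holds; best-execution review 27 days ago vs limit 45 → met
3. business-continuity plan present → met
4. code-of-ethics attestation 101 days ago vs limit 90 → not met
5. privacy notice absent → not met
6. registered adviser representatives 1 < 6 → not met
7. cybersecurity assessment 131 days ago vs limit 120 → not met
8. Form ADV amendment 40 days ago vs limit 45 → met
9. compliance program review 49 days ago vs limit 45 → not met
Not met: 5 of 9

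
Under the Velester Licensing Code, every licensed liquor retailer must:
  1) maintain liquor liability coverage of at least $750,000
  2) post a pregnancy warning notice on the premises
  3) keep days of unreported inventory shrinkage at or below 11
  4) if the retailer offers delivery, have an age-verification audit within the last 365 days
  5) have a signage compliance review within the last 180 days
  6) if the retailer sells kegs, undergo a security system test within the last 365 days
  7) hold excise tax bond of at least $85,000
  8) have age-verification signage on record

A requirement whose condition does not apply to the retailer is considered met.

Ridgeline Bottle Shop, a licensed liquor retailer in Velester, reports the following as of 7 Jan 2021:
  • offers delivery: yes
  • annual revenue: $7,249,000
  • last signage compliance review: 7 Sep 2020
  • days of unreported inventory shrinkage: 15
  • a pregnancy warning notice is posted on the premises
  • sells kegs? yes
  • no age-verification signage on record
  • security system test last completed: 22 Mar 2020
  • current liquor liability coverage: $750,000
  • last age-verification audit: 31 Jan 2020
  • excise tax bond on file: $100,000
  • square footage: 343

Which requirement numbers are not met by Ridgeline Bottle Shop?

1. liquor liability coverage $750,000 ≥ $750,000 → met
2. pregnancy warning notice present → met
3. days of unreported inventory shrinkage 15 > 11 → not met
4. condition 'offers delivery' holds; age-verification audit 342 days ago vs limit 365 → met
5. signage compliance review 122 days ago vs limit 180 → met
6. condition 'sells kegs' holds; security system test 291 days ago vs limit 365 → met
7. excise tax bond $100,000 ≥ $85,000 → met
8. age-verification signage absent → not met
Not met: 3, 8

3, 8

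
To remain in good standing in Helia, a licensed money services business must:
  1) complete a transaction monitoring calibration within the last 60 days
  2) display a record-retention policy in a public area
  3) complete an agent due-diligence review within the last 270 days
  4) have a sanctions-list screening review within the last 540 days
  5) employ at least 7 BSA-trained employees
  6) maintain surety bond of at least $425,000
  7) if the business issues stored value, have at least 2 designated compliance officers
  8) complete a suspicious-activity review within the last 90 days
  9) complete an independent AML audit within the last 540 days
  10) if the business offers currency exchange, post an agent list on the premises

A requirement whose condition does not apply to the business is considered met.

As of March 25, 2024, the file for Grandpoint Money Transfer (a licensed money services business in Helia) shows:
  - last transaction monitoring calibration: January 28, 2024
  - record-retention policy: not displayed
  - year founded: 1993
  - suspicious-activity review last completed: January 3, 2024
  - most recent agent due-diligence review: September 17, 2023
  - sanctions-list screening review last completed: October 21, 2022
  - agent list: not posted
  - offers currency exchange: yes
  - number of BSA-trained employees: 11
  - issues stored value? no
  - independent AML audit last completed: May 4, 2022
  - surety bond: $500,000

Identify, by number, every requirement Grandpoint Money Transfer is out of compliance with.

1. transaction monitoring calibration 57 days ago vs limit 60 → met
2. record-retention policy absent → not met
3. agent due-diligence review 190 days ago vs limit 270 → met
4. sanctions-list screening review 521 days ago vs limit 540 → met
5. BSA-trained employees 11 ≥ 7 → met
6. surety bond $500,000 ≥ $425,000 → met
7. condition 'issues stored value' does not hold → requirement n/a → met
8. suspicious-activity review 82 days ago vs limit 90 → met
9. independent AML audit 691 days ago vs limit 540 → not met
10. condition 'offers currency exchange' holds; agent list absent → not met
Not met: 2, 9, 10

2, 9, 10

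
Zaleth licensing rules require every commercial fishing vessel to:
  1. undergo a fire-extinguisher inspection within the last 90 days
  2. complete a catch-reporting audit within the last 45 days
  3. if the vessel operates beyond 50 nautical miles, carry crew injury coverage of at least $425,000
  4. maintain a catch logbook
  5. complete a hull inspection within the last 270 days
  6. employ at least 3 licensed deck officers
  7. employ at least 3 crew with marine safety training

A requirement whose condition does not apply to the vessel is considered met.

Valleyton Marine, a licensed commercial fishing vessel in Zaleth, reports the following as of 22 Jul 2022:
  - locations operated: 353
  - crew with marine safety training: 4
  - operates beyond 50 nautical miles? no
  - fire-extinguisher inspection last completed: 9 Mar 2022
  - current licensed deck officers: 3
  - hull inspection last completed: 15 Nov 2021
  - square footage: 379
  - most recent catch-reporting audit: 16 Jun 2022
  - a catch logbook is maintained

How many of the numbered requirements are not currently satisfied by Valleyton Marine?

1. fire-extinguisher inspection 135 days ago vs limit 90 → not met
2. catch-reporting audit 36 days ago vs limit 45 → met
3. condition 'operates beyond 50 nautical miles' does not hold → requirement n/a → met
4. catch logbook present → met
5. hull inspection 249 days ago vs limit 270 → met
6. licensed deck officers 3 ≥ 3 → met
7. crew with marine safety training 4 ≥ 3 → met
Not met: 1 of 7

1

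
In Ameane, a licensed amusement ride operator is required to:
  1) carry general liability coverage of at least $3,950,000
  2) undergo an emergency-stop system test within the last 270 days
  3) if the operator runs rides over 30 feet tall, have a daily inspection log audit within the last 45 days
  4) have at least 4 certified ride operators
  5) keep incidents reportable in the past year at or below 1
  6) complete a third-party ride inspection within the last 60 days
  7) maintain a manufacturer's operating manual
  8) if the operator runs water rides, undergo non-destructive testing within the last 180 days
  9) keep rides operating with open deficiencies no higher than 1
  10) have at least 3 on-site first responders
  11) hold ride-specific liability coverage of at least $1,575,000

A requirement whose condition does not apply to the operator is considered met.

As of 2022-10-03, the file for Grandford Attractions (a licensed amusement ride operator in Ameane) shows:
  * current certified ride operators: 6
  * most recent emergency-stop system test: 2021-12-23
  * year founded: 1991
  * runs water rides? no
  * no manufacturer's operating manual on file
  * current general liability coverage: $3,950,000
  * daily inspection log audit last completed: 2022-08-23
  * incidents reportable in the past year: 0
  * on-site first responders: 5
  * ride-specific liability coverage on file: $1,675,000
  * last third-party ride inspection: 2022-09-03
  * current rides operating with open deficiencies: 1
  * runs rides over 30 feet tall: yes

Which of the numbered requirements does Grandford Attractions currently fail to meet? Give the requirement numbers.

2, 7

1. general liability coverage $3,950,000 ≥ $3,950,000 → met
2. emergency-stop system test 284 days ago vs limit 270 → not met
3. condition 'runs rides over 30 feet tall' holds; daily inspection log audit 41 days ago vs limit 45 → met
4. certified ride operators 6 ≥ 4 → met
5. incidents reportable in the past year 0 ≤ 1 → met
6. third-party ride inspection 30 days ago vs limit 60 → met
7. manufacturer's operating manual absent → not met
8. condition 'runs water rides' does not hold → requirement n/a → met
9. rides operating with open deficiencies 1 ≤ 1 → met
10. on-site first responders 5 ≥ 3 → met
11. ride-specific liability coverage $1,675,000 ≥ $1,575,000 → met
Not met: 2, 7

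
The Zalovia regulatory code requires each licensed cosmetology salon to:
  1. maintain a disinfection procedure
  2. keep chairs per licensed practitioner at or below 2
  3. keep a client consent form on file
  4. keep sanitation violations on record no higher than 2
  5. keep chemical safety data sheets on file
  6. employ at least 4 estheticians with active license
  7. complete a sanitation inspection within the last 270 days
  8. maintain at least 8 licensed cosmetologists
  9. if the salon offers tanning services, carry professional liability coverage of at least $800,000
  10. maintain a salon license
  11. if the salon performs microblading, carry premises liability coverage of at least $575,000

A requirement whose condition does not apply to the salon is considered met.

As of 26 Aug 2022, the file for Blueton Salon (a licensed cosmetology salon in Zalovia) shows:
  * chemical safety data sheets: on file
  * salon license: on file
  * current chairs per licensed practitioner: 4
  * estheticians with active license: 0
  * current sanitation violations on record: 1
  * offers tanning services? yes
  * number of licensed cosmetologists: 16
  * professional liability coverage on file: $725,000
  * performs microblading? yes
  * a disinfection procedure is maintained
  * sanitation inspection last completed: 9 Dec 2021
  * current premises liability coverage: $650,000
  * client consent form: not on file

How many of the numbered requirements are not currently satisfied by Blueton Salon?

4

1. disinfection procedure present → met
2. chairs per licensed practitioner 4 > 2 → not met
3. client consent form absent → not met
4. sanitation violations on record 1 ≤ 2 → met
5. chemical safety data sheets present → met
6. estheticians with active license 0 < 4 → not met
7. sanitation inspection 260 days ago vs limit 270 → met
8. licensed cosmetologists 16 ≥ 8 → met
9. condition 'offers tanning services' holds; professional liability coverage $725,000 < $800,000 → not met
10. salon license present → met
11. condition 'performs microblading' holds; premises liability coverage $650,000 ≥ $575,000 → met
Not met: 4 of 11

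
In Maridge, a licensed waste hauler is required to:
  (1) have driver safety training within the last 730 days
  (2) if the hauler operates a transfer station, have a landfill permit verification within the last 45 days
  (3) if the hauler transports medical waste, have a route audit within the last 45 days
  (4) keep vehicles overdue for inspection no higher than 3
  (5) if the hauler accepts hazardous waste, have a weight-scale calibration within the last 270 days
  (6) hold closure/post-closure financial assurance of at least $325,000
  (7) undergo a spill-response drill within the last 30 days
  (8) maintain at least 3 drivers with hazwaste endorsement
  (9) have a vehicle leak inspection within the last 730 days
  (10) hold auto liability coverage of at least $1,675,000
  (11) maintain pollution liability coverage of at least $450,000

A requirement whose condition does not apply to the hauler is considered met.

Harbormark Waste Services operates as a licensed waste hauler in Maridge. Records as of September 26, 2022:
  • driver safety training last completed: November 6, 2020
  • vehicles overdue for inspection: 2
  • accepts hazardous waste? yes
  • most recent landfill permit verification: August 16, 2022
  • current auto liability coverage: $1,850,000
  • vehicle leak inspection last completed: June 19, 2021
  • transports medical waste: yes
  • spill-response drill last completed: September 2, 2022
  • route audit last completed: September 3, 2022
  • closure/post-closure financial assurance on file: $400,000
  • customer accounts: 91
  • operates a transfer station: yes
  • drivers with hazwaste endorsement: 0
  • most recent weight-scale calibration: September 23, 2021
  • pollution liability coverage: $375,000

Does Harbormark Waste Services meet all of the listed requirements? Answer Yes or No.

1. driver safety training 689 days ago vs limit 730 → met
2. condition 'operates a transfer station' holds; landfill permit verification 41 days ago vs limit 45 → met
3. condition 'transports medical waste' holds; route audit 23 days ago vs limit 45 → met
4. vehicles overdue for inspection 2 ≤ 3 → met
5. condition 'accepts hazardous waste' holds; weight-scale calibration 368 days ago vs limit 270 → not met
6. closure/post-closure financial assurance $400,000 ≥ $325,000 → met
7. spill-response drill 24 days ago vs limit 30 → met
8. drivers with hazwaste endorsement 0 < 3 → not met
9. vehicle leak inspection 464 days ago vs limit 730 → met
10. auto liability coverage $1,850,000 ≥ $1,675,000 → met
11. pollution liability coverage $375,000 < $450,000 → not met
Not met: 5, 8, 11

No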